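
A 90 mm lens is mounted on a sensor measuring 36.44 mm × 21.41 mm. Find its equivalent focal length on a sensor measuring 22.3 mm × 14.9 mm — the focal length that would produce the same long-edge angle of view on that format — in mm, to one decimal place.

55.1 mm

Equal angle of view means equal width/f ratio, so f₂ = f₁ · (width₂/width₁) = 90 × 22.3/36.44.
f₂ = 90 × 0.61196 ≈ 55.077 mm.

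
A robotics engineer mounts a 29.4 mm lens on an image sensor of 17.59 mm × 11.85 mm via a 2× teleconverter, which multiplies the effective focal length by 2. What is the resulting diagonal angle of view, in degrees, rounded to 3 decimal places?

Effective focal length f = 29.4 × 2 = 58.8 mm.
Sensor diagonal = √(17.59² + 11.85²) = √449.8306 ≈ 21.2092 mm.
α = 2·arctan(21.209 / (2 × 58.8)) = 2·arctan(0.18035) ≈ 20.4468°.

20.447°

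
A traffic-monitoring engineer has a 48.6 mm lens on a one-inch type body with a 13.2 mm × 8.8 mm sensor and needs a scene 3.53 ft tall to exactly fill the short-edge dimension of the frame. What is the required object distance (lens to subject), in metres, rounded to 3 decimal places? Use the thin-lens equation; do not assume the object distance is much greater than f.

W: 3.53 ft × 304.8 mm/ft = 1075.94 mm.
Magnification m = h/W = dᵢ/dₒ; combined with 1/f = 1/dₒ + 1/dᵢ this gives dₒ = f·(1 + W/h).
dₒ = 48.6 mm × (1 + 1075.94/8.8) = 48.6 × 123.2664 ≈ 5990.745 mm = 5.99075 m.

5.991 m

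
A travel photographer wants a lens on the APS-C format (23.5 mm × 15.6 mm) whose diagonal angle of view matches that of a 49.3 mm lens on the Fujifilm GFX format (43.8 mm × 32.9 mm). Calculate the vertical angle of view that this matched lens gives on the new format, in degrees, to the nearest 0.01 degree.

34.16°

Sensor diagonal = √(43.8² + 32.9²) = √3000.8500 ≈ 54.7800 mm.
Sensor diagonal = √(23.5² + 15.6²) = √795.6100 ≈ 28.2066 mm.
Equal diagonal AOV ⇒ f₂ = f₁ · 28.2066/54.7800 = 49.3 × 0.51491 ≈ 25.3849 mm.
Vertical AOV on the new format = 2·arctan(15.6 / (2 × 25.3849)) = 2·arctan(0.30727) ≈ 34.1612°.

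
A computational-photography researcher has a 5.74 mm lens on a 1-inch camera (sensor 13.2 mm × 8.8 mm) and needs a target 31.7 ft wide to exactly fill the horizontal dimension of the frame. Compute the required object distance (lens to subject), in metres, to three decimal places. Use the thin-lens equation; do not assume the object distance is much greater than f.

W: 31.7 ft × 304.8 mm/ft = 9662.16 mm.
Magnification m = w/W = dᵢ/dₒ; combined with 1/f = 1/dₒ + 1/dᵢ this gives dₒ = f·(1 + W/w).
dₒ = 5.74 mm × (1 + 9662.16/13.2) = 5.74 × 732.9818 ≈ 4207.316 mm = 4.20732 m.

4.207 m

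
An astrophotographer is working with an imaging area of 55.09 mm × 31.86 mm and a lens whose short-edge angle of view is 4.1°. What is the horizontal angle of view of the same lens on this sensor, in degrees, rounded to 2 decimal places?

From the short-edge AOV: f = 31.86 / (2·tan(2.05°)) = 31.86 / 0.07159 ≈ 445.0401 mm.
Horizontal AOV = 2·arctan(55.09 / (2 × 445.0401)) = 2·arctan(0.06189) ≈ 7.0834°.

7.08°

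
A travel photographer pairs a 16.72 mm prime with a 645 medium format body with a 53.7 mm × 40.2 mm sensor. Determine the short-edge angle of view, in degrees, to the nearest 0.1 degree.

Angle of view α = 2·arctan(h/2f) with h = 40.2 mm and f = 16.72 mm.
h/2f = 1.20215; arctan(1.20215) ≈ 50.2449°, so α ≈ 100.4899°.

100.5°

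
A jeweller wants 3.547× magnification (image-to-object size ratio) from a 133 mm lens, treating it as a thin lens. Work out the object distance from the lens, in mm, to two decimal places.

With m = dᵢ/dₒ and 1/f = 1/dₒ + 1/dᵢ, substituting dᵢ = m·dₒ gives 1/f = (1 + 1/m)/dₒ, hence dₒ = f·(1 + 1/m).
dₒ = 133 × (1 + 1/3.547) = 133 × 1.28193 ≈ 170.496 mm.

170.50 mm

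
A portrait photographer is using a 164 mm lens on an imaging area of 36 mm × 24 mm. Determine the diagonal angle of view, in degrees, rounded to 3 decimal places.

15.029°

Sensor diagonal = √(36² + 24²) = √1872.0000 ≈ 43.2666 mm.
Angle of view α = 2·arctan(d/2f) with d = 43.2666 mm and f = 164 mm.
d/2f = 0.13191; arctan(0.13191) ≈ 7.5145°, so α ≈ 15.0291°.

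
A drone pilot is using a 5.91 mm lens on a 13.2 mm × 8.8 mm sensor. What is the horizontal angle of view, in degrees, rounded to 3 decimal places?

Angle of view α = 2·arctan(w/2f) with w = 13.2 mm and f = 5.91 mm.
w/2f = 1.11675; arctan(1.11675) ≈ 48.1570°, so α ≈ 96.3140°.

96.314°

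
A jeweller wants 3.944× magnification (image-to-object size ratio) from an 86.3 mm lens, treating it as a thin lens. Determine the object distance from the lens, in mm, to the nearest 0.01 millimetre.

With m = dᵢ/dₒ and 1/f = 1/dₒ + 1/dᵢ, substituting dᵢ = m·dₒ gives 1/f = (1 + 1/m)/dₒ, hence dₒ = f·(1 + 1/m).
dₒ = 86.3 × (1 + 1/3.944) = 86.3 × 1.25355 ≈ 108.181 mm.

108.18 mm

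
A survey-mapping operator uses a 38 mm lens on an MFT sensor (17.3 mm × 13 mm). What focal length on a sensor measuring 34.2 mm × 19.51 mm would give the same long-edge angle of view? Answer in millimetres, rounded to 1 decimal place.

75.1 mm

Equal angle of view means equal width/f ratio, so f₂ = f₁ · (width₂/width₁) = 38 × 34.2/17.3.
f₂ = 38 × 1.97688 ≈ 75.121 mm.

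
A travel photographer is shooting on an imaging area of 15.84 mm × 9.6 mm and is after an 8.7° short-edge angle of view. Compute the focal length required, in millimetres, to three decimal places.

63.101 mm

From α = 2·arctan(h/2f) we get f = h / (2·tan(α/2)).
With h = 9.6 mm and α/2 = 4.35°, tan(α/2) ≈ 0.07607, so f ≈ 9.6 / 0.15214 ≈ 63.1014 mm.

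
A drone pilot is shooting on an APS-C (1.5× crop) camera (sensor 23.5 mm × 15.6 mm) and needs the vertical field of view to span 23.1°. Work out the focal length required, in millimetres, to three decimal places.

38.168 mm

From α = 2·arctan(h/2f) we get f = h / (2·tan(α/2)).
With h = 15.6 mm and α/2 = 11.55°, tan(α/2) ≈ 0.20436, so f ≈ 15.6 / 0.40872 ≈ 38.1677 mm.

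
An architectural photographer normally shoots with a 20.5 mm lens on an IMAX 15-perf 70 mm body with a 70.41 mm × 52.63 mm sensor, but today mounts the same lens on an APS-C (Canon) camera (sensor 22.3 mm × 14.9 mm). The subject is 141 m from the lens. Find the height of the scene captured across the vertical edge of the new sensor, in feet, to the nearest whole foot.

336 ft

The focal length stays 20.5 mm; the relevant sensor dimension is now h = 14.9 mm. Object distance dₒ = 141 m = 141000 mm.
Thin-lens field height W = h·(dₒ − f)/f = 14.9 × (141000 − 20.5)/20.5 ≈ 102468.027 mm = 102468.027/304.8 ft = 336.181 ft.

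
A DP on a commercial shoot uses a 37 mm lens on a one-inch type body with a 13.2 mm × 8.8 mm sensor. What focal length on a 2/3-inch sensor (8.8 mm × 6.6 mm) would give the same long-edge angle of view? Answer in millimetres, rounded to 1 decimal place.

Equal angle of view means equal width/f ratio, so f₂ = f₁ · (width₂/width₁) = 37 × 8.8/13.2.
f₂ = 37 × 0.66667 ≈ 24.667 mm.

24.7 mm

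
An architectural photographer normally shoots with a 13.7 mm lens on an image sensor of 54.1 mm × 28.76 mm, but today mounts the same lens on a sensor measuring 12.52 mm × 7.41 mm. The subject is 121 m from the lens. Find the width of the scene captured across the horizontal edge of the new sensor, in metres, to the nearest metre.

111 m

The focal length stays 13.7 mm; the relevant sensor dimension is now w = 12.52 mm. Object distance dₒ = 121 m = 121000 mm.
Thin-lens field width W = w·(dₒ − f)/f = 12.52 × (121000 − 13.7)/13.7 ≈ 110565.582 mm = 110.566 m.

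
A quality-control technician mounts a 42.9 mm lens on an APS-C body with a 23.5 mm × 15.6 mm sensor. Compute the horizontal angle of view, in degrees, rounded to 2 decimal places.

30.63°

Angle of view α = 2·arctan(w/2f) with w = 23.5 mm and f = 42.9 mm.
w/2f = 0.27389; arctan(0.27389) ≈ 15.3173°, so α ≈ 30.6345°.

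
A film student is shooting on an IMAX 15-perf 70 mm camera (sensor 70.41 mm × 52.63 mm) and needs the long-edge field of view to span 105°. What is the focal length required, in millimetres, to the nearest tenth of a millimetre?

27.0 mm

From α = 2·arctan(w/2f) we get f = w / (2·tan(α/2)).
With w = 70.41 mm and α/2 = 52.5°, tan(α/2) ≈ 1.30323, so f ≈ 70.41 / 2.60645 ≈ 27.0137 mm.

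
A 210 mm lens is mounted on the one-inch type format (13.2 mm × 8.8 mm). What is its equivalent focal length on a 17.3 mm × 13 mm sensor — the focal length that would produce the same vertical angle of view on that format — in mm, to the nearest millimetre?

Equal angle of view means equal height/f ratio, so f₂ = f₁ · (height₂/height₁) = 210 × 13/8.8.
f₂ = 210 × 1.47727 ≈ 310.227 mm.

310 mm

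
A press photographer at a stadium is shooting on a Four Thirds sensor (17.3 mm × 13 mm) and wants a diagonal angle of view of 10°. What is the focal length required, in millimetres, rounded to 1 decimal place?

Sensor diagonal = √(17.3² + 13²) = √468.2900 ≈ 21.6400 mm.
From α = 2·arctan(d/2f) we get f = d / (2·tan(α/2)).
With d = 21.6400 mm and α/2 = 5°, tan(α/2) ≈ 0.08749, so f ≈ 21.6400 / 0.17498 ≈ 123.6732 mm.

123.7 mm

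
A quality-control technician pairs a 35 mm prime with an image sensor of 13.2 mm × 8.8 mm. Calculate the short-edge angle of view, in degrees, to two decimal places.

Angle of view α = 2·arctan(h/2f) with h = 8.8 mm and f = 35 mm.
h/2f = 0.12571; arctan(0.12571) ≈ 7.1653°, so α ≈ 14.3306°.

14.33°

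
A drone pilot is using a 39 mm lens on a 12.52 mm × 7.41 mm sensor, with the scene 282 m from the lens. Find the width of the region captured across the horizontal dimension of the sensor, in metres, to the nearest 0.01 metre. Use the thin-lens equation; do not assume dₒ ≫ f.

dₒ: 282 m = 282000 mm.
Similar triangles through the lens centre give W/dₒ = w/dᵢ; with 1/f = 1/dₒ + 1/dᵢ this gives W = w·(dₒ − f)/f.
W = 12.52 mm × (282000 − 39) / 39 = 12.52 × 7229.7692 ≈ 90516.711 mm = 90.5167 m.

90.52 m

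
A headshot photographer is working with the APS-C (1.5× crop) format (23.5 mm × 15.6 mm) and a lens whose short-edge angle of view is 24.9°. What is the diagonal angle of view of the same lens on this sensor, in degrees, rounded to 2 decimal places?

43.52°

From the short-edge AOV: f = 15.6 / (2·tan(12.45°)) = 15.6 / 0.44156 ≈ 35.3294 mm.
Sensor diagonal = √(23.5² + 15.6²) = √795.6100 ≈ 28.2066 mm.
Diagonal AOV = 2·arctan(28.2066 / (2 × 35.3294)) = 2·arctan(0.39919) ≈ 43.5232°.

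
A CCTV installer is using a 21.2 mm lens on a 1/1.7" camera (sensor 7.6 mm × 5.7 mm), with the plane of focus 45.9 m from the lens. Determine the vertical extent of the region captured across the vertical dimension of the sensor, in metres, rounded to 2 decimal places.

12.34 m

dₒ: 45.9 m = 45900 mm.
Similar triangles through the lens centre give W/dₒ = h/dᵢ; with 1/f = 1/dₒ + 1/dᵢ this gives W = h·(dₒ − f)/f.
W = 5.7 mm × (45900 − 21.2) / 21.2 = 5.7 × 2164.0943 ≈ 12335.338 mm = 12.3353 m.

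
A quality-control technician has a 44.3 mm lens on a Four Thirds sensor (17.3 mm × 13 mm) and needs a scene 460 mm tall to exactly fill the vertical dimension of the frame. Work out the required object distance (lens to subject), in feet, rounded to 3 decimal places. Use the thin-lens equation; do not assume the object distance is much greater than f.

5.288 ft

Magnification m = h/W = dᵢ/dₒ; combined with 1/f = 1/dₒ + 1/dᵢ this gives dₒ = f·(1 + W/h).
dₒ = 44.3 mm × (1 + 460/13) = 44.3 × 36.3846 ≈ 1611.838 mm = 1611.838/304.8 ft = 5.28818 ft.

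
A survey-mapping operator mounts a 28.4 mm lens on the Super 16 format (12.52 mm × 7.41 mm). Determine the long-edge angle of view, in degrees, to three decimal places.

Angle of view α = 2·arctan(w/2f) with w = 12.52 mm and f = 28.4 mm.
w/2f = 0.22042; arctan(0.22042) ≈ 12.4305°, so α ≈ 24.8610°.

24.861°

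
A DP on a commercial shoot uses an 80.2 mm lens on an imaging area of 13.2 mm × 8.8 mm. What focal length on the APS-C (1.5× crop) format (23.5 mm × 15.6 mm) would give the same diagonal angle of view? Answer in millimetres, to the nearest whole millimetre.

Sensor diagonal = √(13.2² + 8.8²) = √251.6800 ≈ 15.8644 mm.
Sensor diagonal = √(23.5² + 15.6²) = √795.6100 ≈ 28.2066 mm.
Equal angle of view means equal diagonal/f ratio, so f₂ = f₁ · (diagonal₂/diagonal₁) = 80.2 × 28.2066/15.8644.
f₂ = 80.2 × 1.77798 ≈ 142.594 mm.

143 mm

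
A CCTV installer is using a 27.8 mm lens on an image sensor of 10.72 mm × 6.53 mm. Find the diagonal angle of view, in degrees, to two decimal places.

Sensor diagonal = √(10.72² + 6.53²) = √157.5593 ≈ 12.5523 mm.
Angle of view α = 2·arctan(d/2f) with d = 12.5523 mm and f = 27.8 mm.
d/2f = 0.22576; arctan(0.22576) ≈ 12.7218°, so α ≈ 25.4437°.

25.44°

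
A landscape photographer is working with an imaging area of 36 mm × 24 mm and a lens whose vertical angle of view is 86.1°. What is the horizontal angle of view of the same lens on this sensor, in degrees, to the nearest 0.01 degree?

108.97°

From the vertical AOV: f = 24 / (2·tan(43.05°)) = 24 / 1.86830 ≈ 12.8459 mm.
Horizontal AOV = 2·arctan(36 / (2 × 12.8459)) = 2·arctan(1.40122) ≈ 108.9719°.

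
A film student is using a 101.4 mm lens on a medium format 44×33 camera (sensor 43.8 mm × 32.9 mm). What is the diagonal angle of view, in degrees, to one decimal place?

30.2°

Sensor diagonal = √(43.8² + 32.9²) = √3000.8500 ≈ 54.7800 mm.
Angle of view α = 2·arctan(d/2f) with d = 54.7800 mm and f = 101.4 mm.
d/2f = 0.27012; arctan(0.27012) ≈ 15.1159°, so α ≈ 30.2318°.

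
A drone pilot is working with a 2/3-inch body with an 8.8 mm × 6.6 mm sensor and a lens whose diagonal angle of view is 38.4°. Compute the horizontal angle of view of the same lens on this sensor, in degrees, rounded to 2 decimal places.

Sensor diagonal = √(8.8² + 6.6²) = √121.0000 ≈ 11.0000 mm.
From the diagonal AOV: f = 11.0000 / (2·tan(19.2°)) = 11.0000 / 0.69647 ≈ 15.7938 mm.
Horizontal AOV = 2·arctan(8.8 / (2 × 15.7938)) = 2·arctan(0.27859) ≈ 31.1346°.

31.13°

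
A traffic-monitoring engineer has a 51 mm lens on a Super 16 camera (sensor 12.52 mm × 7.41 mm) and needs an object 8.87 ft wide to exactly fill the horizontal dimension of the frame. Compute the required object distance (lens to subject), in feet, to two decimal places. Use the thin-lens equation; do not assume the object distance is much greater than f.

W: 8.87 ft × 304.8 mm/ft = 2703.58 mm.
Magnification m = w/W = dᵢ/dₒ; combined with 1/f = 1/dₒ + 1/dᵢ this gives dₒ = f·(1 + W/w).
dₒ = 51 mm × (1 + 2703.58/12.52) = 51 × 216.9406 ≈ 11063.969 mm = 11063.969/304.8 ft = 36.2991 ft.

36.30 ft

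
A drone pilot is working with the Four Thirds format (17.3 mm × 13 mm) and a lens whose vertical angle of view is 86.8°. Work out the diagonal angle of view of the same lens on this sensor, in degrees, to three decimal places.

From the vertical AOV: f = 13 / (2·tan(43.4°)) = 13 / 1.89131 ≈ 6.8736 mm.
Sensor diagonal = √(17.3² + 13²) = √468.2900 ≈ 21.6400 mm.
Diagonal AOV = 2·arctan(21.6400 / (2 × 6.8736)) = 2·arctan(1.57415) ≈ 115.1474°.

115.147°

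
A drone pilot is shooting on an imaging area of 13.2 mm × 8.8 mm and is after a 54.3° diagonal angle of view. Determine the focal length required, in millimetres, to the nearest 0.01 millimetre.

Sensor diagonal = √(13.2² + 8.8²) = √251.6800 ≈ 15.8644 mm.
From α = 2·arctan(d/2f) we get f = d / (2·tan(α/2)).
With d = 15.8644 mm and α/2 = 27.15°, tan(α/2) ≈ 0.51283, so f ≈ 15.8644 / 1.02566 ≈ 15.4676 mm.

15.47 mm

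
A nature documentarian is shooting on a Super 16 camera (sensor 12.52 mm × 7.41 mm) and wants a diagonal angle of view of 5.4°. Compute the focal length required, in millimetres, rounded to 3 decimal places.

154.250 mm

Sensor diagonal = √(12.52² + 7.41²) = √211.6585 ≈ 14.5485 mm.
From α = 2·arctan(d/2f) we get f = d / (2·tan(α/2)).
With d = 14.5485 mm and α/2 = 2.7°, tan(α/2) ≈ 0.04716, so f ≈ 14.5485 / 0.09432 ≈ 154.2500 mm.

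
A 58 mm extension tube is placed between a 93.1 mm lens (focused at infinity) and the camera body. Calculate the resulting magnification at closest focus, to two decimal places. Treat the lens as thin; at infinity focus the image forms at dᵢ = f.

The tube moves the image plane from f to f + e, so dᵢ = 93.1 + 58 = 151.1 mm. Focus is achieved when 1/f = 1/dₒ + 1/dᵢ, giving dₒ = 1/(1/f − 1/(f+e)).
Magnification m = dᵢ/dₒ = (f+e)·(1/f − 1/(f+e)) = e/f = 58/93.1 ≈ 0.6230.

0.62×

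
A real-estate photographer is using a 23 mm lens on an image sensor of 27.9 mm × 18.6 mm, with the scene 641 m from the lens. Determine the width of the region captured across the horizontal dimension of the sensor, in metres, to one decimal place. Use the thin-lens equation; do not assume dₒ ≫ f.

777.5 m

dₒ: 641 m = 641000 mm.
Similar triangles through the lens centre give W/dₒ = w/dᵢ; with 1/f = 1/dₒ + 1/dᵢ this gives W = w·(dₒ − f)/f.
W = 27.9 mm × (641000 − 23) / 23 = 27.9 × 27868.5652 ≈ 777532.970 mm = 777.533 m.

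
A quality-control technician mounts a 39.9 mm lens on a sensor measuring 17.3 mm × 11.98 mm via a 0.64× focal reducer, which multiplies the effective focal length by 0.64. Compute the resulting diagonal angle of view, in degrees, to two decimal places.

44.79°

Effective focal length f = 39.9 × 0.64 = 25.536 mm.
Sensor diagonal = √(17.3² + 11.98²) = √442.8104 ≈ 21.0431 mm.
α = 2·arctan(21.043 / (2 × 25.536)) = 2·arctan(0.41203) ≈ 44.7860°.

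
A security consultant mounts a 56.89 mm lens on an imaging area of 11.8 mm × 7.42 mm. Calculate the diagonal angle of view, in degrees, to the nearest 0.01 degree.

13.97°

Sensor diagonal = √(11.8² + 7.42²) = √194.2964 ≈ 13.9390 mm.
Angle of view α = 2·arctan(d/2f) with d = 13.9390 mm and f = 56.89 mm.
d/2f = 0.12251; arctan(0.12251) ≈ 6.9844°, so α ≈ 13.9688°.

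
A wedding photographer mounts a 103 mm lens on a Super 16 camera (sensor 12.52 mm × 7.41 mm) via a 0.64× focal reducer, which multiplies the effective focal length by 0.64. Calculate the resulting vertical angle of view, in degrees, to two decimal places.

Effective focal length f = 103 × 0.64 = 65.92 mm.
α = 2·arctan(7.41 / (2 × 65.92)) = 2·arctan(0.05620) ≈ 6.4338°.

6.43°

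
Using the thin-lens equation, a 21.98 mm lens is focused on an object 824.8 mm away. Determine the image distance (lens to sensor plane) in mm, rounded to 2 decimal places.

1/dᵢ = 1/f − 1/dₒ = 1/21.98 − 1/824.8 = 0.0442835 mm⁻¹.
dᵢ = 1/0.0442835 ≈ 22.5818 mm.

22.58 mm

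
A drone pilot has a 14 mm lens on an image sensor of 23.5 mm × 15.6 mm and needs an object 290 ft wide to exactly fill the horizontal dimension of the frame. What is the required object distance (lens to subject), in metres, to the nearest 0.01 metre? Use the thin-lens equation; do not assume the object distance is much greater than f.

52.67 m

W: 290 ft × 304.8 mm/ft = 88392.00 mm.
Magnification m = w/W = dᵢ/dₒ; combined with 1/f = 1/dₒ + 1/dᵢ this gives dₒ = f·(1 + W/w).
dₒ = 14 mm × (1 + 88392/23.5) = 14 × 3762.3616 ≈ 52673.062 mm = 52.6731 m.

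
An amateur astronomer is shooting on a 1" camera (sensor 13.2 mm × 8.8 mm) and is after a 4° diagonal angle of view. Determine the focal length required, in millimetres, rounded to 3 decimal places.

227.149 mm

Sensor diagonal = √(13.2² + 8.8²) = √251.6800 ≈ 15.8644 mm.
From α = 2·arctan(d/2f) we get f = d / (2·tan(α/2)).
With d = 15.8644 mm and α/2 = 2°, tan(α/2) ≈ 0.03492, so f ≈ 15.8644 / 0.06984 ≈ 227.1489 mm.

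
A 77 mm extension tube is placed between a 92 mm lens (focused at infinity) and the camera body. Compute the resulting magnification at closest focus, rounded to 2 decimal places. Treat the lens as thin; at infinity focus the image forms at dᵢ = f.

0.84×

The tube moves the image plane from f to f + e, so dᵢ = 92 + 77 = 169 mm. Focus is achieved when 1/f = 1/dₒ + 1/dᵢ, giving dₒ = 1/(1/f − 1/(f+e)).
Magnification m = dᵢ/dₒ = (f+e)·(1/f − 1/(f+e)) = e/f = 77/92 ≈ 0.8370.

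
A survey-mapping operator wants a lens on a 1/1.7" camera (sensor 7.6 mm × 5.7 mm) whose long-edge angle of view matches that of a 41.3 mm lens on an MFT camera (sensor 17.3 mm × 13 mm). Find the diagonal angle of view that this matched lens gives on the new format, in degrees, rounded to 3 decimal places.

Equal long-edge AOV ⇒ f₂ = f₁ · 7.6/17.3 = 41.3 × 0.43931 ≈ 18.1434 mm.
Sensor diagonal = √(7.6² + 5.7²) = √90.2500 ≈ 9.5000 mm.
Diagonal AOV on the new format = 2·arctan(9.5000 / (2 × 18.1434)) = 2·arctan(0.26180) ≈ 29.3420°.

29.342°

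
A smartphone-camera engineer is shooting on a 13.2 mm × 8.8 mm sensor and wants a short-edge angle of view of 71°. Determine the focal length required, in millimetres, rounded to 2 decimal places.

From α = 2·arctan(h/2f) we get f = h / (2·tan(α/2)).
With h = 8.8 mm and α/2 = 35.5°, tan(α/2) ≈ 0.71329, so f ≈ 8.8 / 1.42659 ≈ 6.1686 mm.

6.17 mm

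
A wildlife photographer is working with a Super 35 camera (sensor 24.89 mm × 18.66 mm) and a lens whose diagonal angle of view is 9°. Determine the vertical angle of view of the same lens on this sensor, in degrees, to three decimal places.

5.406°

Sensor diagonal = √(24.89² + 18.66²) = √967.7077 ≈ 31.1080 mm.
From the diagonal AOV: f = 31.1080 / (2·tan(4.5°)) = 31.1080 / 0.15740 ≈ 197.6323 mm.
Vertical AOV = 2·arctan(18.66 / (2 × 197.6323)) = 2·arctan(0.04721) ≈ 5.4057°.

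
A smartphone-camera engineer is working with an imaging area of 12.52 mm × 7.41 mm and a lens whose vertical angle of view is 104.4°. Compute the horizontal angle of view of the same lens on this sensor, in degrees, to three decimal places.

From the vertical AOV: f = 7.41 / (2·tan(52.2°)) = 7.41 / 2.57838 ≈ 2.8739 mm.
Horizontal AOV = 2·arctan(12.52 / (2 × 2.8739)) = 2·arctan(2.17823) ≈ 130.6814°.

130.681°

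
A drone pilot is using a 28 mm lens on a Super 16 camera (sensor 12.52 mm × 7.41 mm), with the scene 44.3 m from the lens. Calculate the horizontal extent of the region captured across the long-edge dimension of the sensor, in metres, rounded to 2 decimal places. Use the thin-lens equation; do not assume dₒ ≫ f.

dₒ: 44.3 m = 44300 mm.
Similar triangles through the lens centre give W/dₒ = w/dᵢ; with 1/f = 1/dₒ + 1/dᵢ this gives W = w·(dₒ − f)/f.
W = 12.52 mm × (44300 − 28) / 28 = 12.52 × 1581.1429 ≈ 19795.909 mm = 19.7959 m.

19.80 m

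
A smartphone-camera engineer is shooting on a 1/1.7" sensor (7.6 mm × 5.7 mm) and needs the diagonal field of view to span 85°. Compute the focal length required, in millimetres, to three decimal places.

5.184 mm

Sensor diagonal = √(7.6² + 5.7²) = √90.2500 ≈ 9.5000 mm.
From α = 2·arctan(d/2f) we get f = d / (2·tan(α/2)).
With d = 9.5000 mm and α/2 = 42.5°, tan(α/2) ≈ 0.91633, so f ≈ 9.5000 / 1.83266 ≈ 5.1837 mm.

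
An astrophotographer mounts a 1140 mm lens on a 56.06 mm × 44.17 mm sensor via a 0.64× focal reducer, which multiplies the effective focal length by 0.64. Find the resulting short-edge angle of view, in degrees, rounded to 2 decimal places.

Effective focal length f = 1140 × 0.64 = 729.6 mm.
α = 2·arctan(44.17 / (2 × 729.6)) = 2·arctan(0.03027) ≈ 3.4676°.

3.47°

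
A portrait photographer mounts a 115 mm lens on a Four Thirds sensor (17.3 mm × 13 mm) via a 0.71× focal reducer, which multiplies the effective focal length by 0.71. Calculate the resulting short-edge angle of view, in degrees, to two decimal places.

Effective focal length f = 115 × 0.71 = 81.65 mm.
α = 2·arctan(13 / (2 × 81.65)) = 2·arctan(0.07961) ≈ 9.1032°.

9.10°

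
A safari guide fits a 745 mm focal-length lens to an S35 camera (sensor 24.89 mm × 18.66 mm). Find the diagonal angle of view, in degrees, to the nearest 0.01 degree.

2.39°

Sensor diagonal = √(24.89² + 18.66²) = √967.7077 ≈ 31.1080 mm.
Angle of view α = 2·arctan(d/2f) with d = 31.1080 mm and f = 745 mm.
d/2f = 0.02088; arctan(0.02088) ≈ 1.1960°, so α ≈ 2.3921°.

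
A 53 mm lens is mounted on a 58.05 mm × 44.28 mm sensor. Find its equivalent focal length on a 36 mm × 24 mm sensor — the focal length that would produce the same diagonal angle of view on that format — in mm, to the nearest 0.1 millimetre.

31.4 mm

Sensor diagonal = √(58.05² + 44.28²) = √5330.5209 ≈ 73.0104 mm.
Sensor diagonal = √(36² + 24²) = √1872.0000 ≈ 43.2666 mm.
Equal angle of view means equal diagonal/f ratio, so f₂ = f₁ · (diagonal₂/diagonal₁) = 53 × 43.2666/73.0104.
f₂ = 53 × 0.59261 ≈ 31.408 mm.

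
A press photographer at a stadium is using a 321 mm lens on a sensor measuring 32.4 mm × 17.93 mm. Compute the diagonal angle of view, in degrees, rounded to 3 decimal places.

Sensor diagonal = √(32.4² + 17.93²) = √1371.2449 ≈ 37.0303 mm.
Angle of view α = 2·arctan(d/2f) with d = 37.0303 mm and f = 321 mm.
d/2f = 0.05768; arctan(0.05768) ≈ 3.3011°, so α ≈ 6.6023°.

6.602°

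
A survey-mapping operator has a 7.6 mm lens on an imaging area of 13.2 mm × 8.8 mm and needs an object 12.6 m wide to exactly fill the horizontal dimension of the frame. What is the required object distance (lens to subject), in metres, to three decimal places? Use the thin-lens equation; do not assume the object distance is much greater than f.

W: 12.6 m = 12600 mm.
Magnification m = w/W = dᵢ/dₒ; combined with 1/f = 1/dₒ + 1/dᵢ this gives dₒ = f·(1 + W/w).
dₒ = 7.6 mm × (1 + 12600/13.2) = 7.6 × 955.5455 ≈ 7262.145 mm = 7.26215 m.

7.262 m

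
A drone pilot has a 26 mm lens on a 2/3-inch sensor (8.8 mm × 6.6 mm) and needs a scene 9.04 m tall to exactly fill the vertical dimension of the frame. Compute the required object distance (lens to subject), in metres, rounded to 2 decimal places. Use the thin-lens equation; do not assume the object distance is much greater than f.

W: 9.04 m = 9040 mm.
Magnification m = h/W = dᵢ/dₒ; combined with 1/f = 1/dₒ + 1/dᵢ this gives dₒ = f·(1 + W/h).
dₒ = 26 mm × (1 + 9040/6.6) = 26 × 1370.6970 ≈ 35638.121 mm = 35.6381 m.

35.64 m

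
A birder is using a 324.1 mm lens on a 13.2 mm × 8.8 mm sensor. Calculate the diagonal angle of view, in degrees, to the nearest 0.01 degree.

Sensor diagonal = √(13.2² + 8.8²) = √251.6800 ≈ 15.8644 mm.
Angle of view α = 2·arctan(d/2f) with d = 15.8644 mm and f = 324.1 mm.
d/2f = 0.02447; arctan(0.02447) ≈ 1.4020°, so α ≈ 2.8040°.

2.80°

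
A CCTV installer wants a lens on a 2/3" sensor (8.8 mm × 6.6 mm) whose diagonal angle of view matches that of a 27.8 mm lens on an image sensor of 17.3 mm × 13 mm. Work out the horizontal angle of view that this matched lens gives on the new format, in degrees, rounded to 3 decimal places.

34.590°

Sensor diagonal = √(17.3² + 13²) = √468.2900 ≈ 21.6400 mm.
Sensor diagonal = √(8.8² + 6.6²) = √121.0000 ≈ 11.0000 mm.
Equal diagonal AOV ⇒ f₂ = f₁ · 11.0000/21.6400 = 27.8 × 0.50832 ≈ 14.1312 mm.
Horizontal AOV on the new format = 2·arctan(8.8 / (2 × 14.1312)) = 2·arctan(0.31137) ≈ 34.5897°.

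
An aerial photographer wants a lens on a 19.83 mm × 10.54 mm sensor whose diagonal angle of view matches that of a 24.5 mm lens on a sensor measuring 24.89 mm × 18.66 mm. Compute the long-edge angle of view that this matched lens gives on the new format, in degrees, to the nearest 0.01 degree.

Sensor diagonal = √(24.89² + 18.66²) = √967.7077 ≈ 31.1080 mm.
Sensor diagonal = √(19.83² + 10.54²) = √504.3205 ≈ 22.4571 mm.
Equal diagonal AOV ⇒ f₂ = f₁ · 22.4571/31.1080 = 24.5 × 0.72191 ≈ 17.6867 mm.
Long-edge AOV on the new format = 2·arctan(19.83 / (2 × 17.6867)) = 2·arctan(0.56059) ≈ 58.5491°.

58.55°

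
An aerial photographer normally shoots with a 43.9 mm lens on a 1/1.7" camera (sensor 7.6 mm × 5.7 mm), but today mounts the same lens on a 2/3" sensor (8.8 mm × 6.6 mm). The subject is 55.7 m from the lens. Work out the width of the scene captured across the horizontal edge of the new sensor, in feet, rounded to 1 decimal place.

36.6 ft

The focal length stays 43.9 mm; the relevant sensor dimension is now w = 8.8 mm. Object distance dₒ = 55.7 m = 55700 mm.
Thin-lens field width W = w·(dₒ − f)/f = 8.8 × (55700 − 43.9)/43.9 ≈ 11156.576 mm = 11156.576/304.8 ft = 36.6029 ft.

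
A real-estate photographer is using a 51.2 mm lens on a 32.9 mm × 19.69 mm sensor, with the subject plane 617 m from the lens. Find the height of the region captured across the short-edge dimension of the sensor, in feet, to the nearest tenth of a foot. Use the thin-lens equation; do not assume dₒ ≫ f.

778.4 ft

dₒ: 617 m = 617000 mm.
Similar triangles through the lens centre give W/dₒ = h/dᵢ; with 1/f = 1/dₒ + 1/dᵢ this gives W = h·(dₒ − f)/f.
W = 19.69 mm × (617000 − 51.2) / 51.2 = 19.69 × 12049.7812 ≈ 237260.193 mm = 237260.193/304.8 ft = 778.413 ft.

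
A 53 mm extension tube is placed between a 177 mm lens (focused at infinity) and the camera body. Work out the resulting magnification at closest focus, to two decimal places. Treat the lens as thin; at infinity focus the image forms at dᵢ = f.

The tube moves the image plane from f to f + e, so dᵢ = 177 + 53 = 230 mm. Focus is achieved when 1/f = 1/dₒ + 1/dᵢ, giving dₒ = 1/(1/f − 1/(f+e)).
Magnification m = dᵢ/dₒ = (f+e)·(1/f − 1/(f+e)) = e/f = 53/177 ≈ 0.2994.

0.30×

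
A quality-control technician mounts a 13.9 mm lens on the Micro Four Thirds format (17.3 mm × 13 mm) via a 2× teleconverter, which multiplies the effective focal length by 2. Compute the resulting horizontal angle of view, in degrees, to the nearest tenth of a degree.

Effective focal length f = 13.9 × 2 = 27.8 mm.
α = 2·arctan(17.3 / (2 × 27.8)) = 2·arctan(0.31115) ≈ 34.5672°.

34.6°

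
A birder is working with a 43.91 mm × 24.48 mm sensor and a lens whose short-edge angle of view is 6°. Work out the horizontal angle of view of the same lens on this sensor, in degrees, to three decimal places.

10.741°

From the short-edge AOV: f = 24.48 / (2·tan(3°)) = 24.48 / 0.10482 ≈ 233.5531 mm.
Horizontal AOV = 2·arctan(43.91 / (2 × 233.5531)) = 2·arctan(0.09400) ≈ 10.7405°.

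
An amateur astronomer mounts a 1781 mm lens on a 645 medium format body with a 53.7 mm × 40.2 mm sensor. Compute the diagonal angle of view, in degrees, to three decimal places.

Sensor diagonal = √(53.7² + 40.2²) = √4499.7300 ≈ 67.0800 mm.
Angle of view α = 2·arctan(d/2f) with d = 67.0800 mm and f = 1781 mm.
d/2f = 0.01883; arctan(0.01883) ≈ 1.0789°, so α ≈ 2.1577°.

2.158°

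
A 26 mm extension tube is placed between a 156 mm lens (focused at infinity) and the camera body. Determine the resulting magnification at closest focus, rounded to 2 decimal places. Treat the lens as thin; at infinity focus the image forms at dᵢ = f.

The tube moves the image plane from f to f + e, so dᵢ = 156 + 26 = 182 mm. Focus is achieved when 1/f = 1/dₒ + 1/dᵢ, giving dₒ = 1/(1/f − 1/(f+e)).
Magnification m = dᵢ/dₒ = (f+e)·(1/f − 1/(f+e)) = e/f = 26/156 ≈ 0.1667.

0.17×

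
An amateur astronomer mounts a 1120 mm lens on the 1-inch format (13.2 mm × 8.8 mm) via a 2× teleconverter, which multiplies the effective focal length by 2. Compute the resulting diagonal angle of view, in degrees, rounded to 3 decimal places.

0.406°

Effective focal length f = 1120 × 2 = 2240 mm.
Sensor diagonal = √(13.2² + 8.8²) = √251.6800 ≈ 15.8644 mm.
α = 2·arctan(15.864 / (2 × 2240)) = 2·arctan(0.00354) ≈ 0.4058°.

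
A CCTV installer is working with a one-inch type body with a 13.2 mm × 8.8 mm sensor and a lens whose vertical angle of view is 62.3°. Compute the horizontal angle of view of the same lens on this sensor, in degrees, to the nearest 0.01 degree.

84.39°

From the vertical AOV: f = 8.8 / (2·tan(31.15°)) = 8.8 / 1.20886 ≈ 7.2796 mm.
Horizontal AOV = 2·arctan(13.2 / (2 × 7.2796)) = 2·arctan(0.90664) ≈ 84.3937°.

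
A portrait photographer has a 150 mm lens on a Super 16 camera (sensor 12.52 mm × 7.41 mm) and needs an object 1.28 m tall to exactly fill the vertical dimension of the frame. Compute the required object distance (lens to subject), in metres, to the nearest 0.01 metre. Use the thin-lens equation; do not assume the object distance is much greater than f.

26.06 m

W: 1.28 m = 1280 mm.
Magnification m = h/W = dᵢ/dₒ; combined with 1/f = 1/dₒ + 1/dᵢ this gives dₒ = f·(1 + W/h).
dₒ = 150 mm × (1 + 1280/7.41) = 150 × 173.7395 ≈ 26060.931 mm = 26.0609 m.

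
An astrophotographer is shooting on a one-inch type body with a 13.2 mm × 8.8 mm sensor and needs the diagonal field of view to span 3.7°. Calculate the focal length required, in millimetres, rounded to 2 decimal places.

245.58 mm

Sensor diagonal = √(13.2² + 8.8²) = √251.6800 ≈ 15.8644 mm.
From α = 2·arctan(d/2f) we get f = d / (2·tan(α/2)).
With d = 15.8644 mm and α/2 = 1.85°, tan(α/2) ≈ 0.03230, so f ≈ 15.8644 / 0.06460 ≈ 245.5807 mm.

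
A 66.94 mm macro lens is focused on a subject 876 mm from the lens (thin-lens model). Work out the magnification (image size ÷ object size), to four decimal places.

Thin lens: 1/f = 1/dₒ + 1/dᵢ → 1/dᵢ = 1/66.94 − 1/876 = 0.0137972 mm⁻¹, so dᵢ ≈ 72.4785 mm.
Magnification m = dᵢ/dₒ = 72.4785/876 ≈ 0.08274.

0.0827×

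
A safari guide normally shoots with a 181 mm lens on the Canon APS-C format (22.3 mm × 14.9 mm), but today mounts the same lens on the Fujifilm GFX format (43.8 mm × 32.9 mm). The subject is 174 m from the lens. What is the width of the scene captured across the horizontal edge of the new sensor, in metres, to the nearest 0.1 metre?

42.1 m

The focal length stays 181 mm; the relevant sensor dimension is now w = 43.8 mm. Object distance dₒ = 174 m = 174000 mm.
Thin-lens field width W = w·(dₒ − f)/f = 43.8 × (174000 − 181)/181 ≈ 42062.277 mm = 42.0623 m.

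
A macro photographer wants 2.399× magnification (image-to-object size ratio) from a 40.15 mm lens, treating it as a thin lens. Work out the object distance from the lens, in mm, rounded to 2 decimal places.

With m = dᵢ/dₒ and 1/f = 1/dₒ + 1/dᵢ, substituting dᵢ = m·dₒ gives 1/f = (1 + 1/m)/dₒ, hence dₒ = f·(1 + 1/m).
dₒ = 40.15 × (1 + 1/2.399) = 40.15 × 1.41684 ≈ 56.886 mm.

56.89 mm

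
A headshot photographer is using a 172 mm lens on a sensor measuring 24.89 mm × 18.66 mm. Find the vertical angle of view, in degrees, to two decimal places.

Angle of view α = 2·arctan(h/2f) with h = 18.66 mm and f = 172 mm.
h/2f = 0.05424; arctan(0.05424) ≈ 3.1049°, so α ≈ 6.2098°.

6.21°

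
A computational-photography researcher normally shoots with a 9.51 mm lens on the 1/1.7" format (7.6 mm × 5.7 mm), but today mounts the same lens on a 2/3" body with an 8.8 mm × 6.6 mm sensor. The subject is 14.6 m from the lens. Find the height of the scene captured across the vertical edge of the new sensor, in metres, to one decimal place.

10.1 m

The focal length stays 9.51 mm; the relevant sensor dimension is now h = 6.6 mm. Object distance dₒ = 14.6 m = 14600 mm.
Thin-lens field height W = h·(dₒ − f)/f = 6.6 × (14600 − 9.51)/9.51 ≈ 10125.892 mm = 10.1259 m.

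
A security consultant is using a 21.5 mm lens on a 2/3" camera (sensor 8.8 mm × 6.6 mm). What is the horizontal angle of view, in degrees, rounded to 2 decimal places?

23.13°

Angle of view α = 2·arctan(w/2f) with w = 8.8 mm and f = 21.5 mm.
w/2f = 0.20465; arctan(0.20465) ≈ 11.5659°, so α ≈ 23.1319°.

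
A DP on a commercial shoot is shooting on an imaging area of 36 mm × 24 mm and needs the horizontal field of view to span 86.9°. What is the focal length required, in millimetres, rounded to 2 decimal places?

19.00 mm

From α = 2·arctan(w/2f) we get f = w / (2·tan(α/2)).
With w = 36 mm and α/2 = 43.45°, tan(α/2) ≈ 0.94731, so f ≈ 36 / 1.89461 ≈ 19.0012 mm.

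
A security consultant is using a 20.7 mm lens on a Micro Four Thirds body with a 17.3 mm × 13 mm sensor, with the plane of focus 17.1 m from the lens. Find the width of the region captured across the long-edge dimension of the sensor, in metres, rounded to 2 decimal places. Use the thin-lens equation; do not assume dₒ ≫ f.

14.27 m

dₒ: 17.1 m = 17100 mm.
Similar triangles through the lens centre give W/dₒ = w/dᵢ; with 1/f = 1/dₒ + 1/dᵢ this gives W = w·(dₒ − f)/f.
W = 17.3 mm × (17100 − 20.7) / 20.7 = 17.3 × 825.0870 ≈ 14274.004 mm = 14.274 m.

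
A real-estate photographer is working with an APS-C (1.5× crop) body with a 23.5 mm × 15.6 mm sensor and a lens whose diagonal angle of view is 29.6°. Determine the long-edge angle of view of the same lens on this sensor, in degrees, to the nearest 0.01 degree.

Sensor diagonal = √(23.5² + 15.6²) = √795.6100 ≈ 28.2066 mm.
From the diagonal AOV: f = 28.2066 / (2·tan(14.8°)) = 28.2066 / 0.52842 ≈ 53.3788 mm.
Long-edge AOV = 2·arctan(23.5 / (2 × 53.3788)) = 2·arctan(0.22012) ≈ 24.8285°.

24.83°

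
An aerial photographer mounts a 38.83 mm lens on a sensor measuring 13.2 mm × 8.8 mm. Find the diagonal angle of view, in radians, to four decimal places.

0.4030 rad

Sensor diagonal = √(13.2² + 8.8²) = √251.6800 ≈ 15.8644 mm.
Angle of view α = 2·arctan(d/2f) with d = 15.8644 mm and f = 38.83 mm.
d/2f = 0.20428; arctan(0.20428) ≈ 0.2015 rad, so α ≈ 0.4030 rad.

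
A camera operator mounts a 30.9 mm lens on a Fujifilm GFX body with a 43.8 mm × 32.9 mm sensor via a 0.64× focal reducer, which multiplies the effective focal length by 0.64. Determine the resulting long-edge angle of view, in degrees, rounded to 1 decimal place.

95.8°

Effective focal length f = 30.9 × 0.64 = 19.776 mm.
α = 2·arctan(43.8 / (2 × 19.776)) = 2·arctan(1.10740) ≈ 95.8351°.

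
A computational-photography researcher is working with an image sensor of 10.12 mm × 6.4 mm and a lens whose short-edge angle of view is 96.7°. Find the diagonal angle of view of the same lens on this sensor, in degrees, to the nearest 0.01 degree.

129.15°

From the short-edge AOV: f = 6.4 / (2·tan(48.35°)) = 6.4 / 2.24870 ≈ 2.8461 mm.
Sensor diagonal = √(10.12² + 6.4²) = √143.3744 ≈ 11.9739 mm.
Diagonal AOV = 2·arctan(11.9739 / (2 × 2.8461)) = 2·arctan(2.10357) ≈ 129.1488°.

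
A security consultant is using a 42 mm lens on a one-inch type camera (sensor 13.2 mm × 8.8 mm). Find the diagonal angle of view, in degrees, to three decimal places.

Sensor diagonal = √(13.2² + 8.8²) = √251.6800 ≈ 15.8644 mm.
Angle of view α = 2·arctan(d/2f) with d = 15.8644 mm and f = 42 mm.
d/2f = 0.18886; arctan(0.18886) ≈ 10.6950°, so α ≈ 21.3901°.

21.390°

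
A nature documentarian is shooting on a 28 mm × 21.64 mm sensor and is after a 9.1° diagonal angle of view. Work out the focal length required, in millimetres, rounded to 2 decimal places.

Sensor diagonal = √(28² + 21.64²) = √1252.2896 ≈ 35.3877 mm.
From α = 2·arctan(d/2f) we get f = d / (2·tan(α/2)).
With d = 35.3877 mm and α/2 = 4.55°, tan(α/2) ≈ 0.07958, so f ≈ 35.3877 / 0.15916 ≈ 222.3409 mm.

222.34 mm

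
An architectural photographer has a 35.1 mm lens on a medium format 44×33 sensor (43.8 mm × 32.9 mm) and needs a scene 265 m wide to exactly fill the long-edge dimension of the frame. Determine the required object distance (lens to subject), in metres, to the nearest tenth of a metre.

W: 265 m = 265000 mm.
Magnification m = w/W = dᵢ/dₒ; combined with 1/f = 1/dₒ + 1/dᵢ this gives dₒ = f·(1 + W/w).
dₒ = 35.1 mm × (1 + 265000/43.8) = 35.1 × 6051.2283 ≈ 212398.114 mm = 212.398 m.

212.4 m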